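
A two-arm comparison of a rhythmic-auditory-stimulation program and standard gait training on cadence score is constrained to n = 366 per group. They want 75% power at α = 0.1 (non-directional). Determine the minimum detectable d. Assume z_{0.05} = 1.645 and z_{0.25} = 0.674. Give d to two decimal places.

For two independent groups of n = 366 each: d_min = (z_{α/2} + z_β)·√(2/n).
z-sum = 1.645 + 0.674 = 2.319.
d_min = 2.319 × √(2/366) = 2.319 × 0.0739 = 0.171.

d_min ≈ 0.17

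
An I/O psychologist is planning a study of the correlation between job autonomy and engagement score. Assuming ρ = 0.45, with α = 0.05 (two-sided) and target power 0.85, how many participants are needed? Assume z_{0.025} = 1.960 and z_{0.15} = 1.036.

n = 42

Fisher's z: C = ½·ln((1+r)/(1−r)) = ½·ln(2.6364) = 0.4847.
n = ((z_{α/2} + z_β)/C)² + 3.
(1.960 + 1.036) / 0.4847 = 2.996 / 0.4847 = 6.181.
n = 6.181² + 3 = 38.21 + 3 = 41.2.
Round up.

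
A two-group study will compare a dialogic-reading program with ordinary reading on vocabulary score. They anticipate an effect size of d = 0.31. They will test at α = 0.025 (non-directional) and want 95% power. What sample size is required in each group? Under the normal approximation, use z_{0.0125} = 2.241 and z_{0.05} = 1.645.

For two independent groups with equal n: n = 2·((z_{α/2} + z_β) / d)².
z_{α/2} + z_β = 2.241 + 1.645 = 3.886.
n = 2 × (3.886 / 0.31)² = 2 × 12.535² = 2 × 157.14 = 314.3.
Round up to the next whole participant.

n = 315 per group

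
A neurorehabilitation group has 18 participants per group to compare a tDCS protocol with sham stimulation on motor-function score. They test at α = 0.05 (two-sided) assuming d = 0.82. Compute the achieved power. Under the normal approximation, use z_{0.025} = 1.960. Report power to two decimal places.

For two equal groups, power = Φ(d·√(n/2) − z_{α/2}).
d·√(n/2) = 0.82 × √(18/2) = 0.82 × 3.000 = 2.460.
z_β = 2.460 − 1.960 = 0.500.
Power = Φ(0.500) = 0.691.

power ≈ 0.69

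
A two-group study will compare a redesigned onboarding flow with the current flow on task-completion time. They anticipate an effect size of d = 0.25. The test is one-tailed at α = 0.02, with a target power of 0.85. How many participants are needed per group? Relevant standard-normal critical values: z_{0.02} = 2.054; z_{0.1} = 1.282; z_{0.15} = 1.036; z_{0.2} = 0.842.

n = 306 per group

For two independent groups with equal n: n = 2·((z_{α} + z_β) / d)².
z_{α} + z_β = 2.054 + 1.036 = 3.090.
n = 2 × (3.090 / 0.25)² = 2 × 12.360² = 2 × 152.77 = 305.5.
Round up to the next whole participant.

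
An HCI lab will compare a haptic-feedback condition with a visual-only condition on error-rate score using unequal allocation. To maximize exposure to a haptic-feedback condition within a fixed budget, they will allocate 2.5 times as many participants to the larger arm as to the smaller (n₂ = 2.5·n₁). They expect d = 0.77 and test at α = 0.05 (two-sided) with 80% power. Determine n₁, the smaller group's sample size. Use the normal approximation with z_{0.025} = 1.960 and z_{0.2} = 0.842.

With allocation ratio k = n₂/n₁ = 2.5, Var(x̄₁−x̄₂) = σ²(1/n₁ + 1/(k·n₁)) = σ²·(k+1)/(k·n₁).
So n₁ = (1 + 1/k)·((z_{α/2} + z_β)/d)² = 1.400 × (2.802/0.77)².
n₁ = 1.400 × 13.24 = 18.5.
Round up: n₁ = 19, giving n₂ = ⌈2.5 × 19⌉ = ⌈47.5⌉ = 48.

n₁ = 19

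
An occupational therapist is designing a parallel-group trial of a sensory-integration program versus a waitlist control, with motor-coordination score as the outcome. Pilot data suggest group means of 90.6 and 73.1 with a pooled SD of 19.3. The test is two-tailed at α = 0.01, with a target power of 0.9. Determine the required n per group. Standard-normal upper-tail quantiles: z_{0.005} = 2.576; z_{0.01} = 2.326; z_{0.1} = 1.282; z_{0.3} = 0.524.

n = 37 per group

Cohen's d = |M₁ − M₂| / SD_pooled = |90.6 − 73.1| / 19.3 = 17.5 / 19.3 = 0.907.
For two independent groups with equal n: n = 2·((z_{α/2} + z_β) / d)².
z_{α/2} + z_β = 2.576 + 1.282 = 3.858.
n = 2 × (3.858 / 0.907)² = 2 × 4.254² = 2 × 18.09 = 36.2.
Round up to the next whole participant.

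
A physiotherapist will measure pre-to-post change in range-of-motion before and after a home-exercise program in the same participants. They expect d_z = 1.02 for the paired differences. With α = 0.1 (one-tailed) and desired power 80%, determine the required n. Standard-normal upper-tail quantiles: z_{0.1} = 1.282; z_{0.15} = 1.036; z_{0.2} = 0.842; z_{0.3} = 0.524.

For a paired (one-sample on differences) test: n = ((z_{α} + z_β) / d)².
z_{α} + z_β = 1.282 + 0.842 = 2.124.
n = (2.124 / 1.02)² = 2.082² = 4.34.
Round up.

n = 5 pairs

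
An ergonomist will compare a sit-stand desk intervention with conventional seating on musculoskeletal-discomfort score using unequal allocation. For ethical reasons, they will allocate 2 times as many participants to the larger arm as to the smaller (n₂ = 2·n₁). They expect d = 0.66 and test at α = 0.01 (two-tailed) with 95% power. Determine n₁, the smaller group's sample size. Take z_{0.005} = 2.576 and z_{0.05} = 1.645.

n₁ = 62

With allocation ratio k = n₂/n₁ = 2, Var(x̄₁−x̄₂) = σ²(1/n₁ + 1/(k·n₁)) = σ²·(k+1)/(k·n₁).
So n₁ = (1 + 1/k)·((z_{α/2} + z_β)/d)² = 1.500 × (4.221/0.66)².
n₁ = 1.500 × 40.90 = 61.4.
Round up: n₁ = 62, giving n₂ = 2 × 62 = 124.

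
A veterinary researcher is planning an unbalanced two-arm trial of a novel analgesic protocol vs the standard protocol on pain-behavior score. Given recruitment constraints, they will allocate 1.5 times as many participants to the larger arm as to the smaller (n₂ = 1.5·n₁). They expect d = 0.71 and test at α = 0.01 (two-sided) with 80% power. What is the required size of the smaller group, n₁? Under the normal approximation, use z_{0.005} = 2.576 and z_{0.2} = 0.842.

n₁ = 39

With allocation ratio k = n₂/n₁ = 1.5, Var(x̄₁−x̄₂) = σ²(1/n₁ + 1/(k·n₁)) = σ²·(k+1)/(k·n₁).
So n₁ = (1 + 1/k)·((z_{α/2} + z_β)/d)² = 1.667 × (3.418/0.71)².
n₁ = 1.667 × 23.18 = 38.6.
Round up: n₁ = 39, giving n₂ = ⌈1.5 × 39⌉ = ⌈58.5⌉ = 59.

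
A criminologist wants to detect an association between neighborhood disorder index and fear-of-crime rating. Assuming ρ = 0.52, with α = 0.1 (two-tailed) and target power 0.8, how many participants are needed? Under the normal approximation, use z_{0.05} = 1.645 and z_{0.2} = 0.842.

n = 22

Fisher's z: C = ½·ln((1+r)/(1−r)) = ½·ln(3.1667) = 0.5763.
n = ((z_{α/2} + z_β)/C)² + 3.
(1.645 + 0.842) / 0.5763 = 2.487 / 0.5763 = 4.315.
n = 4.315² + 3 = 18.62 + 3 = 21.6.
Round up.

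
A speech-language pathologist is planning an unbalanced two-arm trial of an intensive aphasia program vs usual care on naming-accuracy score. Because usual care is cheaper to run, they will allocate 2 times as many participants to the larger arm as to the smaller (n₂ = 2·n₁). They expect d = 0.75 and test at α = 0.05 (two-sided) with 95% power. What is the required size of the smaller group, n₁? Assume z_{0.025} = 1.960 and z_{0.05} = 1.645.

n₁ = 35

With allocation ratio k = n₂/n₁ = 2, Var(x̄₁−x̄₂) = σ²(1/n₁ + 1/(k·n₁)) = σ²·(k+1)/(k·n₁).
So n₁ = (1 + 1/k)·((z_{α/2} + z_β)/d)² = 1.500 × (3.605/0.75)².
n₁ = 1.500 × 23.10 = 34.7.
Round up: n₁ = 35, giving n₂ = 2 × 35 = 70.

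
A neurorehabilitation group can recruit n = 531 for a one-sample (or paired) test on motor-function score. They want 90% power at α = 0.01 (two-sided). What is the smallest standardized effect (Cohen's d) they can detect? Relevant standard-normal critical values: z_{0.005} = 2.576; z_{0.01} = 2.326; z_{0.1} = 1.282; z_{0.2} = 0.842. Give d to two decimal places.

d_min ≈ 0.17

For a single sample (or paired design) of n = 531: d_min = (z_{α/2} + z_β)/√n.
z-sum = 2.576 + 1.282 = 3.858.
d_min = 3.858 / √531 = 3.858 / 23.043 = 0.167.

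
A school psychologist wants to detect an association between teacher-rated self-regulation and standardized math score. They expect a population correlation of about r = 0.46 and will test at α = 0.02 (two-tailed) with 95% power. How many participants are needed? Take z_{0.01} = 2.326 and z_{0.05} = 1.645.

Fisher's z: C = ½·ln((1+r)/(1−r)) = ½·ln(2.7037) = 0.4973.
n = ((z_{α/2} + z_β)/C)² + 3.
(2.326 + 1.645) / 0.4973 = 3.971 / 0.4973 = 7.985.
n = 7.985² + 3 = 63.76 + 3 = 66.8.
Round up.

n = 67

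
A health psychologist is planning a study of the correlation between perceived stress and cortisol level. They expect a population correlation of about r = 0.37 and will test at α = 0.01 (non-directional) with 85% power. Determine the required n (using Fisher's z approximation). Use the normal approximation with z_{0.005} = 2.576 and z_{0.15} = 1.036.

n = 90

Fisher's z: C = ½·ln((1+r)/(1−r)) = ½·ln(2.1746) = 0.3884.
n = ((z_{α/2} + z_β)/C)² + 3.
(2.576 + 1.036) / 0.3884 = 3.612 / 0.3884 = 9.300.
n = 9.300² + 3 = 86.48 + 3 = 89.5.
Round up.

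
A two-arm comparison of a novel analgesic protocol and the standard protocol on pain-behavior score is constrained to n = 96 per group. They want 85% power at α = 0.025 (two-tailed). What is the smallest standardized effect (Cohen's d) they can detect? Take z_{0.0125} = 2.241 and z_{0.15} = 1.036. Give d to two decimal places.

d_min ≈ 0.47

For two independent groups of n = 96 each: d_min = (z_{α/2} + z_β)·√(2/n).
z-sum = 2.241 + 1.036 = 3.277.
d_min = 3.277 × √(2/96) = 3.277 × 0.1443 = 0.473.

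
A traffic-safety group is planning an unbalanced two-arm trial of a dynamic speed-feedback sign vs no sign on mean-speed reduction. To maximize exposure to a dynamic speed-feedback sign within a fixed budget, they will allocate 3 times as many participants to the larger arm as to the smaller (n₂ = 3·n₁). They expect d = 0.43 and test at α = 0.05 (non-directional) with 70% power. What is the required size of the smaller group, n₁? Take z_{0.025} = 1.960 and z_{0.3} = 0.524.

With allocation ratio k = n₂/n₁ = 3, Var(x̄₁−x̄₂) = σ²(1/n₁ + 1/(k·n₁)) = σ²·(k+1)/(k·n₁).
So n₁ = (1 + 1/k)·((z_{α/2} + z_β)/d)² = 1.333 × (2.484/0.43)².
n₁ = 1.333 × 33.37 = 44.5.
Round up: n₁ = 45, giving n₂ = 3 × 45 = 135.

n₁ = 45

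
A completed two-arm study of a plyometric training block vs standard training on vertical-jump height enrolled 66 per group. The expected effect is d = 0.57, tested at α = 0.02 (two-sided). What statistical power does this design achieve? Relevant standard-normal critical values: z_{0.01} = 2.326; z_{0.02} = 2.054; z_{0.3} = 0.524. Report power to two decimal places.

For two equal groups, power = Φ(d·√(n/2) − z_{α/2}).
d·√(n/2) = 0.57 × √(66/2) = 0.57 × 5.745 = 3.274.
z_β = 3.274 − 2.326 = 0.948.
Power = Φ(0.948) = 0.829.

power ≈ 0.83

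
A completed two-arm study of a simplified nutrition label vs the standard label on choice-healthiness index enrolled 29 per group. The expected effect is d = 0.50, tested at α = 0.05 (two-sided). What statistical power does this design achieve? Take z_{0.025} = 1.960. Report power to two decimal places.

power ≈ 0.48

For two equal groups, power = Φ(d·√(n/2) − z_{α/2}).
d·√(n/2) = 0.50 × √(29/2) = 0.50 × 3.808 = 1.904.
z_β = 1.904 − 1.960 = -0.056.
Power = Φ(-0.056) = 0.478.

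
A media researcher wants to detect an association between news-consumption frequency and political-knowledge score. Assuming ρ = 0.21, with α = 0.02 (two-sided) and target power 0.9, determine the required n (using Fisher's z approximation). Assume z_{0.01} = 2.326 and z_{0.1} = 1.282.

Fisher's z: C = ½·ln((1+r)/(1−r)) = ½·ln(1.5316) = 0.2132.
n = ((z_{α/2} + z_β)/C)² + 3.
(2.326 + 1.282) / 0.2132 = 3.608 / 0.2132 = 16.923.
n = 16.923² + 3 = 286.39 + 3 = 289.4.
Round up.

n = 290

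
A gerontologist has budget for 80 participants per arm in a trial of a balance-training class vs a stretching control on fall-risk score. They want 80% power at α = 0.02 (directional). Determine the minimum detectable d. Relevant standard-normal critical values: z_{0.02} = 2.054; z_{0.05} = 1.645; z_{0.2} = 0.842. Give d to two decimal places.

d_min ≈ 0.46

For two independent groups of n = 80 each: d_min = (z_{α} + z_β)·√(2/n).
z-sum = 2.054 + 0.842 = 2.896.
d_min = 2.896 × √(2/80) = 2.896 × 0.1581 = 0.458.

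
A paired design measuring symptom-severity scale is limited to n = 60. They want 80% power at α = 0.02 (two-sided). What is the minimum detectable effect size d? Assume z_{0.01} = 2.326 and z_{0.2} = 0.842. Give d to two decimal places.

d_min ≈ 0.41

For a single sample (or paired design) of n = 60: d_min = (z_{α/2} + z_β)/√n.
z-sum = 2.326 + 0.842 = 3.168.
d_min = 3.168 / √60 = 3.168 / 7.746 = 0.409.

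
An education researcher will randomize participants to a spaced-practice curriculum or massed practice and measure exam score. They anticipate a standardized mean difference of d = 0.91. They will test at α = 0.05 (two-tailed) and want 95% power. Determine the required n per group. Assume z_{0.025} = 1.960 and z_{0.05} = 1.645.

n = 32 per group

For two independent groups with equal n: n = 2·((z_{α/2} + z_β) / d)².
z_{α/2} + z_β = 1.960 + 1.645 = 3.605.
n = 2 × (3.605 / 0.91)² = 2 × 3.962² = 2 × 15.69 = 31.4.
Round up to the next whole participant.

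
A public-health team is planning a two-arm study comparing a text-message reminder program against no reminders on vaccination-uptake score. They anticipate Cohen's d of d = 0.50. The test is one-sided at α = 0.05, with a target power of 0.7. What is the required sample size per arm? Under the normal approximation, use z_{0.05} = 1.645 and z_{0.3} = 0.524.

For two independent groups with equal n: n = 2·((z_{α} + z_β) / d)².
z_{α} + z_β = 1.645 + 0.524 = 2.169.
n = 2 × (2.169 / 0.50)² = 2 × 4.338² = 2 × 18.82 = 37.6.
Round up to the next whole participant.

n = 38 per group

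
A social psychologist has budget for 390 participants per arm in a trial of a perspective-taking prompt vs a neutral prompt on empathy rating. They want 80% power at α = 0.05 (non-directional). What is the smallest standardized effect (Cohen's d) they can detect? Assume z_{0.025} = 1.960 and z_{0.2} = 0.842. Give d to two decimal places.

d_min ≈ 0.20

For two independent groups of n = 390 each: d_min = (z_{α/2} + z_β)·√(2/n).
z-sum = 1.960 + 0.842 = 2.802.
d_min = 2.802 × √(2/390) = 2.802 × 0.0716 = 0.201.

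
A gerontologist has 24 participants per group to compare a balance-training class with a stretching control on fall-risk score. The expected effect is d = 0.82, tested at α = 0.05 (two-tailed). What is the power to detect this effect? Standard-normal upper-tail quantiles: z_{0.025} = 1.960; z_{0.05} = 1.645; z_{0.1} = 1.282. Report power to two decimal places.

power ≈ 0.81

For two equal groups, power = Φ(d·√(n/2) − z_{α/2}).
d·√(n/2) = 0.82 × √(24/2) = 0.82 × 3.464 = 2.841.
z_β = 2.841 − 1.960 = 0.881.
Power = Φ(0.881) = 0.811.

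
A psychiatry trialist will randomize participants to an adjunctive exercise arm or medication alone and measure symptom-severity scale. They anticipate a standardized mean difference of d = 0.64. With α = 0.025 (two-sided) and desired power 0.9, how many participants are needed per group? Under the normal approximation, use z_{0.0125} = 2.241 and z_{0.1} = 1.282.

n = 61 per group

For two independent groups with equal n: n = 2·((z_{α/2} + z_β) / d)².
z_{α/2} + z_β = 2.241 + 1.282 = 3.523.
n = 2 × (3.523 / 0.64)² = 2 × 5.505² = 2 × 30.30 = 60.6.
Round up to the next whole participant.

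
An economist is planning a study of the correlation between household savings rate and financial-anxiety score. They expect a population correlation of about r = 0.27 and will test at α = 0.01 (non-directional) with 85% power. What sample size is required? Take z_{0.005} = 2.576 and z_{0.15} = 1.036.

Fisher's z: C = ½·ln((1+r)/(1−r)) = ½·ln(1.7397) = 0.2769.
n = ((z_{α/2} + z_β)/C)² + 3.
(2.576 + 1.036) / 0.2769 = 3.612 / 0.2769 = 13.044.
n = 13.044² + 3 = 170.16 + 3 = 173.2.
Round up.

n = 174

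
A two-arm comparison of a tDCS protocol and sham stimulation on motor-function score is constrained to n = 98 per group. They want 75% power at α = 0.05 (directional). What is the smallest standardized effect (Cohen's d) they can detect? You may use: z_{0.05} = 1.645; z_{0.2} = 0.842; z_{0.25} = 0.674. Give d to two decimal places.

d_min ≈ 0.33

For two independent groups of n = 98 each: d_min = (z_{α} + z_β)·√(2/n).
z-sum = 1.645 + 0.674 = 2.319.
d_min = 2.319 × √(2/98) = 2.319 × 0.1429 = 0.331.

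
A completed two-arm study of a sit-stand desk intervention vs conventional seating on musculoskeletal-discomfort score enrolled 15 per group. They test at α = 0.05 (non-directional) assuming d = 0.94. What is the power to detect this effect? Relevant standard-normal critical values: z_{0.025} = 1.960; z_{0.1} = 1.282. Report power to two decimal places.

power ≈ 0.73

For two equal groups, power = Φ(d·√(n/2) − z_{α/2}).
d·√(n/2) = 0.94 × √(15/2) = 0.94 × 2.739 = 2.574.
z_β = 2.574 − 1.960 = 0.614.
Power = Φ(0.614) = 0.730.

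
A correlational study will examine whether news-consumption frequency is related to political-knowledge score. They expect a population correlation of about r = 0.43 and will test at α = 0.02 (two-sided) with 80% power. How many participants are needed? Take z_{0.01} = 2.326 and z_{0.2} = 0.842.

Fisher's z: C = ½·ln((1+r)/(1−r)) = ½·ln(2.5088) = 0.4599.
n = ((z_{α/2} + z_β)/C)² + 3.
(2.326 + 0.842) / 0.4599 = 3.168 / 0.4599 = 6.888.
n = 6.888² + 3 = 47.45 + 3 = 50.5.
Round up.

n = 51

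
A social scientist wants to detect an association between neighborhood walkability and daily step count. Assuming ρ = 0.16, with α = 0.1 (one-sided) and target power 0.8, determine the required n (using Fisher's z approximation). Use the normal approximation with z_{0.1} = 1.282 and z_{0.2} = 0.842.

Fisher's z: C = ½·ln((1+r)/(1−r)) = ½·ln(1.3810) = 0.1614.
n = ((z_{α} + z_β)/C)² + 3.
(1.282 + 0.842) / 0.1614 = 2.124 / 0.1614 = 13.160.
n = 13.160² + 3 = 173.18 + 3 = 176.2.
Round up.

n = 177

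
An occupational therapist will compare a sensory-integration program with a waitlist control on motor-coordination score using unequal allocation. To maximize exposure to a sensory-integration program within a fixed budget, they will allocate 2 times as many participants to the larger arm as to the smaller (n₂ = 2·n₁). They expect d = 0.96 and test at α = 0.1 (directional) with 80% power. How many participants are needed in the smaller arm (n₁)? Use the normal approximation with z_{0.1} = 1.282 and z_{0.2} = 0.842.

With allocation ratio k = n₂/n₁ = 2, Var(x̄₁−x̄₂) = σ²(1/n₁ + 1/(k·n₁)) = σ²·(k+1)/(k·n₁).
So n₁ = (1 + 1/k)·((z_{α} + z_β)/d)² = 1.500 × (2.124/0.96)².
n₁ = 1.500 × 4.90 = 7.3.
Round up: n₁ = 8, giving n₂ = 2 × 8 = 16.

n₁ = 8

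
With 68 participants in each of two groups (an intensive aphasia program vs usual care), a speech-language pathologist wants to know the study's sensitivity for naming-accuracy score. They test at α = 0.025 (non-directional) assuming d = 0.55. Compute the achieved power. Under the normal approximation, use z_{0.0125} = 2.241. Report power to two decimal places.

For two equal groups, power = Φ(d·√(n/2) − z_{α/2}).
d·√(n/2) = 0.55 × √(68/2) = 0.55 × 5.831 = 3.207.
z_β = 3.207 − 2.241 = 0.966.
Power = Φ(0.966) = 0.833.

power ≈ 0.83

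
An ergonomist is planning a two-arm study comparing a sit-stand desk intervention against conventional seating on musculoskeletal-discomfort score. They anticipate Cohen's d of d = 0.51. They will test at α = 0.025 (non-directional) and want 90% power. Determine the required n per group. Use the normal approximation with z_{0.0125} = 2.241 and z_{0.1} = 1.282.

For two independent groups with equal n: n = 2·((z_{α/2} + z_β) / d)².
z_{α/2} + z_β = 2.241 + 1.282 = 3.523.
n = 2 × (3.523 / 0.51)² = 2 × 6.908² = 2 × 47.72 = 95.4.
Round up to the next whole participant.

n = 96 per group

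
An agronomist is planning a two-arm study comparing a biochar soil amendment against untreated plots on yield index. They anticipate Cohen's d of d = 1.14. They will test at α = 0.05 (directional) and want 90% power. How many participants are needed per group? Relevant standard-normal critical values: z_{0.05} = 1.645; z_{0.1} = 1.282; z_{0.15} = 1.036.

For two independent groups with equal n: n = 2·((z_{α} + z_β) / d)².
z_{α} + z_β = 1.645 + 1.282 = 2.927.
n = 2 × (2.927 / 1.14)² = 2 × 2.568² = 2 × 6.59 = 13.2.
Round up to the next whole participant.

n = 14 per group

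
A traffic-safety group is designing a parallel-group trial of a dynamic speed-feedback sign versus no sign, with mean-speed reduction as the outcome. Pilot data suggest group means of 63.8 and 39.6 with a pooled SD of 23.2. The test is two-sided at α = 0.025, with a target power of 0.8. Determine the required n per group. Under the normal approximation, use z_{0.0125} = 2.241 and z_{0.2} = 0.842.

Cohen's d = |M₁ − M₂| / SD_pooled = |63.8 − 39.6| / 23.2 = 24.2 / 23.2 = 1.043.
For two independent groups with equal n: n = 2·((z_{α/2} + z_β) / d)².
z_{α/2} + z_β = 2.241 + 0.842 = 3.083.
n = 2 × (3.083 / 1.043)² = 2 × 2.956² = 2 × 8.74 = 17.5.
Round up to the next whole participant.

n = 18 per group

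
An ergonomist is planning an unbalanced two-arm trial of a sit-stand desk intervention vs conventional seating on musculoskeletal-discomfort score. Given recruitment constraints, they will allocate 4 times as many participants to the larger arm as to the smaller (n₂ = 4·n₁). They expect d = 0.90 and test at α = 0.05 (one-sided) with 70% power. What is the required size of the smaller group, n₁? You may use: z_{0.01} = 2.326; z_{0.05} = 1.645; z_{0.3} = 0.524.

With allocation ratio k = n₂/n₁ = 4, Var(x̄₁−x̄₂) = σ²(1/n₁ + 1/(k·n₁)) = σ²·(k+1)/(k·n₁).
So n₁ = (1 + 1/k)·((z_{α} + z_β)/d)² = 1.250 × (2.169/0.90)².
n₁ = 1.250 × 5.81 = 7.3.
Round up: n₁ = 8, giving n₂ = 4 × 8 = 32.

n₁ = 8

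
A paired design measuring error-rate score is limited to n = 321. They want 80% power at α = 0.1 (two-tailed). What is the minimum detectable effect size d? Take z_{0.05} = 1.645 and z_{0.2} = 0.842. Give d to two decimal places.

For a single sample (or paired design) of n = 321: d_min = (z_{α/2} + z_β)/√n.
z-sum = 1.645 + 0.842 = 2.487.
d_min = 2.487 / √321 = 2.487 / 17.916 = 0.139.

d_min ≈ 0.14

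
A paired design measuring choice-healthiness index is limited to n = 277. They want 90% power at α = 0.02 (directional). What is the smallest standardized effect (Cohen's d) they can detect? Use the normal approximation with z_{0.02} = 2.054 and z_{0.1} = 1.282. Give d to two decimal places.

For a single sample (or paired design) of n = 277: d_min = (z_{α} + z_β)/√n.
z-sum = 2.054 + 1.282 = 3.336.
d_min = 3.336 / √277 = 3.336 / 16.643 = 0.200.

d_min ≈ 0.20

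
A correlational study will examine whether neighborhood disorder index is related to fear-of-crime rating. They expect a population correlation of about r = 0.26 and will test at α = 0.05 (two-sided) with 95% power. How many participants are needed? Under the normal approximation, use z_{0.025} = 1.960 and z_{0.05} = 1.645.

n = 187

Fisher's z: C = ½·ln((1+r)/(1−r)) = ½·ln(1.7027) = 0.2661.
n = ((z_{α/2} + z_β)/C)² + 3.
(1.960 + 1.645) / 0.2661 = 3.605 / 0.2661 = 13.548.
n = 13.548² + 3 = 183.54 + 3 = 186.5.
Round up.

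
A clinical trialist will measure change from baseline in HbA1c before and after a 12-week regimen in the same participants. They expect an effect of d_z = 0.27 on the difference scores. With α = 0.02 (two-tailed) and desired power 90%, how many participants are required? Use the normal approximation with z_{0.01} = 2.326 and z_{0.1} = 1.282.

n = 179 pairs

For a paired (one-sample on differences) test: n = ((z_{α/2} + z_β) / d)².
z_{α/2} + z_β = 2.326 + 1.282 = 3.608.
n = (3.608 / 0.27)² = 13.363² = 178.57.
Round up.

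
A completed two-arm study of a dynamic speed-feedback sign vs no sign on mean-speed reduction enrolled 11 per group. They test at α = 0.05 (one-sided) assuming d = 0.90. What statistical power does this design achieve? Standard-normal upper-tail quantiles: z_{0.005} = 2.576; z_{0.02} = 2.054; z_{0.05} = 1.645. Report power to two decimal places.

For two equal groups, power = Φ(d·√(n/2) − z_{α}).
d·√(n/2) = 0.90 × √(11/2) = 0.90 × 2.345 = 2.111.
z_β = 2.111 − 1.645 = 0.466.
Power = Φ(0.466) = 0.679.

power ≈ 0.68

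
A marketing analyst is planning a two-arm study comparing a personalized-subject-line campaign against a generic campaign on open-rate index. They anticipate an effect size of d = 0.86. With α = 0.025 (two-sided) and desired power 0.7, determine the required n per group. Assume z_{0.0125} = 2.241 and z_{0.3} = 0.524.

n = 21 per group

For two independent groups with equal n: n = 2·((z_{α/2} + z_β) / d)².
z_{α/2} + z_β = 2.241 + 0.524 = 2.765.
n = 2 × (2.765 / 0.86)² = 2 × 3.215² = 2 × 10.34 = 20.7.
Round up to the next whole participant.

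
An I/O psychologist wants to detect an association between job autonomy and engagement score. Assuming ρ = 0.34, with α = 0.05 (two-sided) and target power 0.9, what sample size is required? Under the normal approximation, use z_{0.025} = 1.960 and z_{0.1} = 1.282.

n = 87

Fisher's z: C = ½·ln((1+r)/(1−r)) = ½·ln(2.0303) = 0.3541.
n = ((z_{α/2} + z_β)/C)² + 3.
(1.960 + 1.282) / 0.3541 = 3.242 / 0.3541 = 9.156.
n = 9.156² + 3 = 83.83 + 3 = 86.8.
Round up.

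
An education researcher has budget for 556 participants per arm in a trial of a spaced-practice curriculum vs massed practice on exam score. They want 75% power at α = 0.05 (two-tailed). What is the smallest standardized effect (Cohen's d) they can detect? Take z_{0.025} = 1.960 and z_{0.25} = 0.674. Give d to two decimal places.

d_min ≈ 0.16

For two independent groups of n = 556 each: d_min = (z_{α/2} + z_β)·√(2/n).
z-sum = 1.960 + 0.674 = 2.634.
d_min = 2.634 × √(2/556) = 2.634 × 0.0600 = 0.158.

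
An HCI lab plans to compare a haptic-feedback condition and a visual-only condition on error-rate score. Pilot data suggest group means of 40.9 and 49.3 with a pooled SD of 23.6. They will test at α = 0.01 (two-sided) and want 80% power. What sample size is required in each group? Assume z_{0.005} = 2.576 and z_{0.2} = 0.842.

n = 185 per group

Cohen's d = |M₁ − M₂| / SD_pooled = |40.9 − 49.3| / 23.6 = 8.4 / 23.6 = 0.356.
For two independent groups with equal n: n = 2·((z_{α/2} + z_β) / d)².
z_{α/2} + z_β = 2.576 + 0.842 = 3.418.
n = 2 × (3.418 / 0.356)² = 2 × 9.601² = 2 × 92.18 = 184.4.
Round up to the next whole participant.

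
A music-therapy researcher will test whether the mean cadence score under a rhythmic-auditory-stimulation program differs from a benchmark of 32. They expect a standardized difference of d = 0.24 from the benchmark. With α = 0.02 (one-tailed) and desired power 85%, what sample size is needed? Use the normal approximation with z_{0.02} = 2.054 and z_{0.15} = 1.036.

For a one-sample test: n = ((z_{α} + z_β) / d)².
z_{α} + z_β = 2.054 + 1.036 = 3.090.
n = (3.090 / 0.24)² = 12.875² = 165.77.
Round up.

n = 166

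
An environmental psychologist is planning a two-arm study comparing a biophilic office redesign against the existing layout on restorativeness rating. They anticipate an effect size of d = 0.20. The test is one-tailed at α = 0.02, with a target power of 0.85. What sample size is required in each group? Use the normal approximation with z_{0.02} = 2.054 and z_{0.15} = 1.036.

For two independent groups with equal n: n = 2·((z_{α} + z_β) / d)².
z_{α} + z_β = 2.054 + 1.036 = 3.090.
n = 2 × (3.090 / 0.20)² = 2 × 15.450² = 2 × 238.70 = 477.4.
Round up to the next whole participant.

n = 478 per group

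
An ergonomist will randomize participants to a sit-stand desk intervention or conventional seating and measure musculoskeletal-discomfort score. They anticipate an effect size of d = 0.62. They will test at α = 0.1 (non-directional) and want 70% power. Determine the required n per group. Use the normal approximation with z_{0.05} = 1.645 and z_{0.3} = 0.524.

For two independent groups with equal n: n = 2·((z_{α/2} + z_β) / d)².
z_{α/2} + z_β = 1.645 + 0.524 = 2.169.
n = 2 × (2.169 / 0.62)² = 2 × 3.498² = 2 × 12.24 = 24.5.
Round up to the next whole participant.

n = 25 per group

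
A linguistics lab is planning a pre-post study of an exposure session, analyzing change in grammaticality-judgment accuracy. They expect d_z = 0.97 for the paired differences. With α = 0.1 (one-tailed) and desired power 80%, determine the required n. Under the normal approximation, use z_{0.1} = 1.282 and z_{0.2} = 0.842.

For a paired (one-sample on differences) test: n = ((z_{α} + z_β) / d)².
z_{α} + z_β = 1.282 + 0.842 = 2.124.
n = (2.124 / 0.97)² = 2.190² = 4.79.
Round up.

n = 5 pairs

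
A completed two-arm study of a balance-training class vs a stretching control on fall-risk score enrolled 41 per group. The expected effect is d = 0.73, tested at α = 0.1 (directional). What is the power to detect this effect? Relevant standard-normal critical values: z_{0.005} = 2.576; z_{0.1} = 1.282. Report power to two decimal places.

power ≈ 0.98

For two equal groups, power = Φ(d·√(n/2) − z_{α}).
d·√(n/2) = 0.73 × √(41/2) = 0.73 × 4.528 = 3.305.
z_β = 3.305 − 1.282 = 2.023.
Power = Φ(2.023) = 0.978.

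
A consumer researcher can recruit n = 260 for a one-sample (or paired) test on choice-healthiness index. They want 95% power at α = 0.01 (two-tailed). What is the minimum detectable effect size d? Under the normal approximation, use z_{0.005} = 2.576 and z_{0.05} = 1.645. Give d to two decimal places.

d_min ≈ 0.26

For a single sample (or paired design) of n = 260: d_min = (z_{α/2} + z_β)/√n.
z-sum = 2.576 + 1.645 = 4.221.
d_min = 4.221 / √260 = 4.221 / 16.125 = 0.262.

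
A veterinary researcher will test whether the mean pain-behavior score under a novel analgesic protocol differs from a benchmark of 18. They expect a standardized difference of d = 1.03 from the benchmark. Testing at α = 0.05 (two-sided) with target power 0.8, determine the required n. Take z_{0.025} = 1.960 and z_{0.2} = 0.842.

For a one-sample test: n = ((z_{α/2} + z_β) / d)².
z_{α/2} + z_β = 1.960 + 0.842 = 2.802.
n = (2.802 / 1.03)² = 2.720² = 7.40.
Round up.

n = 8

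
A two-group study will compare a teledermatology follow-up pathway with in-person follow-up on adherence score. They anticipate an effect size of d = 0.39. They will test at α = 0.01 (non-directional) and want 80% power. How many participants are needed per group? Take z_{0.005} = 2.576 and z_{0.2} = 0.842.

n = 154 per group

For two independent groups with equal n: n = 2·((z_{α/2} + z_β) / d)².
z_{α/2} + z_β = 2.576 + 0.842 = 3.418.
n = 2 × (3.418 / 0.39)² = 2 × 8.764² = 2 × 76.81 = 153.6.
Round up to the next whole participant.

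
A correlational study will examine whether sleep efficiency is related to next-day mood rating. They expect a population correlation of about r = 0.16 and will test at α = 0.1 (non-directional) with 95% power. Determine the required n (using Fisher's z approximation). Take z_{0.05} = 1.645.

Fisher's z: C = ½·ln((1+r)/(1−r)) = ½·ln(1.3810) = 0.1614.
n = ((z_{α/2} + z_β)/C)² + 3.
(1.645 + 1.645) / 0.1614 = 3.290 / 0.1614 = 20.384.
n = 20.384² + 3 = 415.51 + 3 = 418.5.
Round up.

n = 419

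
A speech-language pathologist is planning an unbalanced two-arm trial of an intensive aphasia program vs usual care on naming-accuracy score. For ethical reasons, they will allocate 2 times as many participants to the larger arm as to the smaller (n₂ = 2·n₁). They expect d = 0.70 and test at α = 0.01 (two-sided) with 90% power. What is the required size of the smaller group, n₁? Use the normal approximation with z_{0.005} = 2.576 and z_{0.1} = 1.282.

n₁ = 46

With allocation ratio k = n₂/n₁ = 2, Var(x̄₁−x̄₂) = σ²(1/n₁ + 1/(k·n₁)) = σ²·(k+1)/(k·n₁).
So n₁ = (1 + 1/k)·((z_{α/2} + z_β)/d)² = 1.500 × (3.858/0.70)².
n₁ = 1.500 × 30.38 = 45.6.
Round up: n₁ = 46, giving n₂ = 2 × 46 = 92.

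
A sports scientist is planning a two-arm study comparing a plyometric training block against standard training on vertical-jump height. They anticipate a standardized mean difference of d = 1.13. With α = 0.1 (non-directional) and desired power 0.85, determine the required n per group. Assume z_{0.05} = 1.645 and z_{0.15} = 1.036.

n = 12 per group

For two independent groups with equal n: n = 2·((z_{α/2} + z_β) / d)².
z_{α/2} + z_β = 1.645 + 1.036 = 2.681.
n = 2 × (2.681 / 1.13)² = 2 × 2.373² = 2 × 5.63 = 11.3.
Round up to the next whole participant.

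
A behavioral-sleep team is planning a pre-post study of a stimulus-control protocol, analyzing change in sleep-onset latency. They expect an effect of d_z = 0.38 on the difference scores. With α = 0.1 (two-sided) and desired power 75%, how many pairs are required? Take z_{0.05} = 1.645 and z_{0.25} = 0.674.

n = 38 pairs

For a paired (one-sample on differences) test: n = ((z_{α/2} + z_β) / d)².
z_{α/2} + z_β = 1.645 + 0.674 = 2.319.
n = (2.319 / 0.38)² = 6.103² = 37.24.
Round up.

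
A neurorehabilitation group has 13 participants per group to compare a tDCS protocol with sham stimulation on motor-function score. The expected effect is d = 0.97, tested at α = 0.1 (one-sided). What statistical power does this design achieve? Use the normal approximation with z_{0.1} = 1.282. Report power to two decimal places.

power ≈ 0.88

For two equal groups, power = Φ(d·√(n/2) − z_{α}).
d·√(n/2) = 0.97 × √(13/2) = 0.97 × 2.550 = 2.473.
z_β = 2.473 − 1.282 = 1.191.
Power = Φ(1.191) = 0.883.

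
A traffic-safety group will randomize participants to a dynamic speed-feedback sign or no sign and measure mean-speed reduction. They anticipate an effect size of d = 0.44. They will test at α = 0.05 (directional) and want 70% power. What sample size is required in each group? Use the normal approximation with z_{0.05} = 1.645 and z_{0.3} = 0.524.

n = 49 per group

For two independent groups with equal n: n = 2·((z_{α} + z_β) / d)².
z_{α} + z_β = 1.645 + 0.524 = 2.169.
n = 2 × (2.169 / 0.44)² = 2 × 4.930² = 2 × 24.30 = 48.6.
Round up to the next whole participant.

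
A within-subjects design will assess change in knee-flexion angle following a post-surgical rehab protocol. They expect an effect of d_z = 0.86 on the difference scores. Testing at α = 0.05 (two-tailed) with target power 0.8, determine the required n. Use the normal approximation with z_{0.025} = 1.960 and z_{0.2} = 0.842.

n = 11 pairs

For a paired (one-sample on differences) test: n = ((z_{α/2} + z_β) / d)².
z_{α/2} + z_β = 1.960 + 0.842 = 2.802.
n = (2.802 / 0.86)² = 3.258² = 10.62.
Round up.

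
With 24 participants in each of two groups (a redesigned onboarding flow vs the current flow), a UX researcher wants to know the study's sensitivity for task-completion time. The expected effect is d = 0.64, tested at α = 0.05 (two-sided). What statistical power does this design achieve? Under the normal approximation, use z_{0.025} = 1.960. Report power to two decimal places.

power ≈ 0.60

For two equal groups, power = Φ(d·√(n/2) − z_{α/2}).
d·√(n/2) = 0.64 × √(24/2) = 0.64 × 3.464 = 2.217.
z_β = 2.217 − 1.960 = 0.257.
Power = Φ(0.257) = 0.601.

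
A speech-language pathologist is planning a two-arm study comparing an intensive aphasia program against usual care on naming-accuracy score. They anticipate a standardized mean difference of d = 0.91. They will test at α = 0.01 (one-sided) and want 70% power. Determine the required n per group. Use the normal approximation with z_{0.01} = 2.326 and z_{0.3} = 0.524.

For two independent groups with equal n: n = 2·((z_{α} + z_β) / d)².
z_{α} + z_β = 2.326 + 0.524 = 2.850.
n = 2 × (2.850 / 0.91)² = 2 × 3.132² = 2 × 9.81 = 19.6.
Round up to the next whole participant.

n = 20 per group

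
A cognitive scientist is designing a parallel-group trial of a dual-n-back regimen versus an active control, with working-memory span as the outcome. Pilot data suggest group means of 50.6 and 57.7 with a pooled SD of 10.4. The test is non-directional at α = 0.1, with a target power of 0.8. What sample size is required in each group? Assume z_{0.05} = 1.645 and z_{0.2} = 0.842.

n = 27 per group

Cohen's d = |M₁ − M₂| / SD_pooled = |50.6 − 57.7| / 10.4 = 7.1 / 10.4 = 0.683.
For two independent groups with equal n: n = 2·((z_{α/2} + z_β) / d)².
z_{α/2} + z_β = 1.645 + 0.842 = 2.487.
n = 2 × (2.487 / 0.683)² = 2 × 3.641² = 2 × 13.26 = 26.5.
Round up to the next whole participant.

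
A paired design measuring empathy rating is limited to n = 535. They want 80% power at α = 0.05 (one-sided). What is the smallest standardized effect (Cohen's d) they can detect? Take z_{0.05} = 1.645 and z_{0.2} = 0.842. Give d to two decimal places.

d_min ≈ 0.11

For a single sample (or paired design) of n = 535: d_min = (z_{α} + z_β)/√n.
z-sum = 1.645 + 0.842 = 2.487.
d_min = 2.487 / √535 = 2.487 / 23.130 = 0.108.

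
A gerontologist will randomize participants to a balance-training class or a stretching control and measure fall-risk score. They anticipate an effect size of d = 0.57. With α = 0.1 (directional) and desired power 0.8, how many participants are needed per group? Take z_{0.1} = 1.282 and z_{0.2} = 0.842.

n = 28 per group

For two independent groups with equal n: n = 2·((z_{α} + z_β) / d)².
z_{α} + z_β = 1.282 + 0.842 = 2.124.
n = 2 × (2.124 / 0.57)² = 2 × 3.726² = 2 × 13.89 = 27.8.
Round up to the next whole participant.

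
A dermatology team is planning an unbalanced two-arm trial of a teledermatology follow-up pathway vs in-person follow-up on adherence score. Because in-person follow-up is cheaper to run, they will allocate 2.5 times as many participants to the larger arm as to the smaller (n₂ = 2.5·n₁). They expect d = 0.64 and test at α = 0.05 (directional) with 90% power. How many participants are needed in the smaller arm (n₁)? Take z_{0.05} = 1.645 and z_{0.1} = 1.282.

With allocation ratio k = n₂/n₁ = 2.5, Var(x̄₁−x̄₂) = σ²(1/n₁ + 1/(k·n₁)) = σ²·(k+1)/(k·n₁).
So n₁ = (1 + 1/k)·((z_{α} + z_β)/d)² = 1.400 × (2.927/0.64)².
n₁ = 1.400 × 20.92 = 29.3.
Round up: n₁ = 30, giving n₂ = 2.5 × 30 = 75.

n₁ = 30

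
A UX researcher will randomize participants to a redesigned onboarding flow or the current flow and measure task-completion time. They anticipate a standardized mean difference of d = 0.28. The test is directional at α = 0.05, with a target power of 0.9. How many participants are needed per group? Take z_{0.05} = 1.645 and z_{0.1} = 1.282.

For two independent groups with equal n: n = 2·((z_{α} + z_β) / d)².
z_{α} + z_β = 1.645 + 1.282 = 2.927.
n = 2 × (2.927 / 0.28)² = 2 × 10.454² = 2 × 109.28 = 218.6.
Round up to the next whole participant.

n = 219 per group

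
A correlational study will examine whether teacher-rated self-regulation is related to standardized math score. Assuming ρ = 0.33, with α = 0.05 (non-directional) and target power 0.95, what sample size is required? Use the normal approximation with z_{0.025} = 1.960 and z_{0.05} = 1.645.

n = 114

Fisher's z: C = ½·ln((1+r)/(1−r)) = ½·ln(1.9851) = 0.3428.
n = ((z_{α/2} + z_β)/C)² + 3.
(1.960 + 1.645) / 0.3428 = 3.605 / 0.3428 = 10.516.
n = 10.516² + 3 = 110.59 + 3 = 113.6.
Round up.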